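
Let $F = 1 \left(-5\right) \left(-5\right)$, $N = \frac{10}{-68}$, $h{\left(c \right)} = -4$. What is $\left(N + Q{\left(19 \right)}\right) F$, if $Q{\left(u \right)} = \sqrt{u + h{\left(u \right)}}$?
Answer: $- \frac{125}{34} + 25 \sqrt{15} \approx 93.148$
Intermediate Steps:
$N = - \frac{5}{34}$ ($N = 10 \left(- \frac{1}{68}\right) = - \frac{5}{34} \approx -0.14706$)
$F = 25$ ($F = \left(-5\right) \left(-5\right) = 25$)
$Q{\left(u \right)} = \sqrt{-4 + u}$ ($Q{\left(u \right)} = \sqrt{u - 4} = \sqrt{-4 + u}$)
$\left(N + Q{\left(19 \right)}\right) F = \left(- \frac{5}{34} + \sqrt{-4 + 19}\right) 25 = \left(- \frac{5}{34} + \sqrt{15}\right) 25 = - \frac{125}{34} + 25 \sqrt{15}$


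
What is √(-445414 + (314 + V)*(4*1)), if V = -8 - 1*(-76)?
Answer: I*√443886 ≈ 666.25*I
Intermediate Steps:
V = 68 (V = -8 + 76 = 68)
√(-445414 + (314 + V)*(4*1)) = √(-445414 + (314 + 68)*(4*1)) = √(-445414 + 382*4) = √(-445414 + 1528) = √(-443886) = I*√443886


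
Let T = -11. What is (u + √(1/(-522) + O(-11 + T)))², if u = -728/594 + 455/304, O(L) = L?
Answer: -5184002301091/236405765376 + 24479*I*√666130/7855056 ≈ -21.928 + 2.5435*I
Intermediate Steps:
u = 24479/90288 (u = -728*1/594 + 455*(1/304) = -364/297 + 455/304 = 24479/90288 ≈ 0.27112)
(u + √(1/(-522) + O(-11 + T)))² = (24479/90288 + √(1/(-522) + (-11 - 11)))² = (24479/90288 + √(-1/522 - 22))² = (24479/90288 + √(-11485/522))² = (24479/90288 + I*√666130/174)²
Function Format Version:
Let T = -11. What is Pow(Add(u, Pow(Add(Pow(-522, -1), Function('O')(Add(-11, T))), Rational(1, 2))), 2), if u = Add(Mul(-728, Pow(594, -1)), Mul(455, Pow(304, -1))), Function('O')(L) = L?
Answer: Add(Rational(-5184002301091, 236405765376), Mul(Rational(24479, 7855056), I, Pow(666130, Rational(1, 2)))) ≈ Add(-21.928, Mul(2.5435, I))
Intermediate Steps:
u = Rational(24479, 90288) (u = Add(Mul(-728, Rational(1, 594)), Mul(455, Rational(1, 304))) = Add(Rational(-364, 297), Rational(455, 304)) = Rational(24479, 90288) ≈ 0.27112)
Pow(Add(u, Pow(Add(Pow(-522, -1), Function('O')(Add(-11, T))), Rational(1, 2))), 2) = Pow(Add(Rational(24479, 90288), Pow(Add(Pow(-522, -1), Add(-11, -11)), Rational(1, 2))), 2) = Pow(Add(Rational(24479, 90288), Pow(Add(Rational(-1, 522), -22), Rational(1, 2))), 2) = Pow(Add(Rational(24479, 90288), Pow(Rational(-11485, 522), Rational(1, 2))), 2) = Pow(Add(Rational(24479, 90288), Mul(Rational(1, 174), I, Pow(666130, Rational(1, 2)))), 2)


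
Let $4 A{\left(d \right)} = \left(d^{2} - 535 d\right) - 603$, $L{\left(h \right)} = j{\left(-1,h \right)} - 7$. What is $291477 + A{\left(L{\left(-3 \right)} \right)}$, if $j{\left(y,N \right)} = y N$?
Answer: $\frac{1167461}{4} \approx 2.9187 \cdot 10^{5}$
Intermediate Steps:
$j{\left(y,N \right)} = N y$
$L{\left(h \right)} = -7 - h$ ($L{\left(h \right)} = h \left(-1\right) - 7 = - h - 7 = -7 - h$)
$A{\left(d \right)} = - \frac{603}{4} - \frac{535 d}{4} + \frac{d^{2}}{4}$ ($A{\left(d \right)} = \frac{\left(d^{2} - 535 d\right) - 603}{4} = \frac{-603 + d^{2} - 535 d}{4} = - \frac{603}{4} - \frac{535 d}{4} + \frac{d^{2}}{4}$)
$291477 + A{\left(L{\left(-3 \right)} \right)} = 291477 - \left(\frac{603}{4} - \frac{\left(-7 - -3\right)^{2}}{4} + \frac{535 \left(-7 - -3\right)}{4}\right) = 291477 - \left(\frac{603}{4} - \frac{\left(-7 + 3\right)^{2}}{4} + \frac{535 \left(-7 + 3\right)}{4}\right) = 291477 - \left(- \frac{1537}{4} - 4\right) = 291477 + \left(- \frac{603}{4} + 535 + \frac{1}{4} \cdot 16\right) = 291477 + \left(- \frac{603}{4} + 535 + 4\right) = 291477 + \frac{1553}{4} = \frac{1167461}{4}$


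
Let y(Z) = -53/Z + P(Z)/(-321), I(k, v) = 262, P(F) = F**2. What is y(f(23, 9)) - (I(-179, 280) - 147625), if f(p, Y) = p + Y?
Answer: 1513662955/10272 ≈ 1.4736e+5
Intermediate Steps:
f(p, Y) = Y + p
y(Z) = -53/Z - Z**2/321 (y(Z) = -53/Z + Z**2/(-321) = -53/Z + Z**2*(-1/321) = -53/Z - Z**2/321)
y(f(23, 9)) - (I(-179, 280) - 147625) = (-17013 - (9 + 23)**3)/(321*(9 + 23)) - (262 - 147625) = (1/321)*(-17013 - 1*32**3)/32 - 1*(-147363) = (1/321)*(1/32)*(-17013 - 1*32768) + 147363 = (1/321)*(1/32)*(-17013 - 32768) + 147363 = (1/321)*(1/32)*(-49781) + 147363 = -49781/10272 + 147363 = 1513662955/10272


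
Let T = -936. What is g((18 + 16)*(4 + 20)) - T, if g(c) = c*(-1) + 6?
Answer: 126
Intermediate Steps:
g(c) = 6 - c (g(c) = -c + 6 = 6 - c)
g((18 + 16)*(4 + 20)) - T = (6 - (18 + 16)*(4 + 20)) - 1*(-936) = (6 - 34*24) + 936 = (6 - 1*816) + 936 = (6 - 816) + 936 = -810 + 936 = 126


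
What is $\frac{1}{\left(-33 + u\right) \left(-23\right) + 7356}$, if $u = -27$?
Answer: $\frac{1}{8736} \approx 0.00011447$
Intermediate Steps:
$\frac{1}{\left(-33 + u\right) \left(-23\right) + 7356} = \frac{1}{\left(-33 - 27\right) \left(-23\right) + 7356} = \frac{1}{\left(-60\right) \left(-23\right) + 7356} = \frac{1}{1380 + 7356} = \frac{1}{8736}$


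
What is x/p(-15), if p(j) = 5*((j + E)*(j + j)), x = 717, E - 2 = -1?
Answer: 239/700 ≈ 0.34143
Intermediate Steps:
E = 1 (E = 2 - 1 = 1)
p(j) = 10*j*(1 + j) (p(j) = 5*((j + 1)*(j + j)) = 5*((1 + j)*(2*j)) = 5*(2*j*(1 + j)) = 10*j*(1 + j))
x/p(-15) = 717/((10*(-15)*(1 - 15))) = 717/((10*(-15)*(-14))) = 717/2100 = 717*(1/2100) = 239/700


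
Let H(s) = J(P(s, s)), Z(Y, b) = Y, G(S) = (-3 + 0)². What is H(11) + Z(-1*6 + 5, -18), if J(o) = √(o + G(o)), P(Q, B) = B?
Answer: -1 + 2*√5 ≈ 3.4721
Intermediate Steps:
G(S) = 9 (G(S) = (-3)² = 9)
J(o) = √(9 + o) (J(o) = √(o + 9) = √(9 + o))
H(s) = √(9 + s)
H(11) + Z(-1*6 + 5, -18) = √(9 + 11) + (-1*6 + 5) = √20 + (-6 + 5) = 2*√5 - 1 = -1 + 2*√5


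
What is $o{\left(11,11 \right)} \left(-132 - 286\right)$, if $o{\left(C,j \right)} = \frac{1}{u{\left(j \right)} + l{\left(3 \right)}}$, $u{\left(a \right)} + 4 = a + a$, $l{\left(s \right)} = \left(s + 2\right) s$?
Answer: $- \frac{38}{3} \approx -12.667$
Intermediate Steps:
$l{\left(s \right)} = s \left(2 + s\right)$ ($l{\left(s \right)} = \left(2 + s\right) s = s \left(2 + s\right)$)
$u{\left(a \right)} = -4 + 2 a$ ($u{\left(a \right)} = -4 + \left(a + a\right) = -4 + 2 a$)
$o{\left(C,j \right)} = \frac{1}{11 + 2 j}$ ($o{\left(C,j \right)} = \frac{1}{\left(-4 + 2 j\right) + 3 \left(2 + 3\right)} = \frac{1}{\left(-4 + 2 j\right) + 3 \cdot 5} = \frac{1}{\left(-4 + 2 j\right) + 15} = \frac{1}{11 + 2 j}$)
$o{\left(11,11 \right)} \left(-132 - 286\right) = \frac{-132 - 286}{11 + 2 \cdot 11} = \frac{1}{11 + 22} \left(-418\right) = \frac{1}{33} \left(-418\right) = - \frac{38}{3}$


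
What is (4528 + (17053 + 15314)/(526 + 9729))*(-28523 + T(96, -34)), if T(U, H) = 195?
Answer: -1316317374296/10255 ≈ -1.2836e+8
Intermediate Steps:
(4528 + (17053 + 15314)/(526 + 9729))*(-28523 + T(96, -34)) = (4528 + (17053 + 15314)/(526 + 9729))*(-28523 + 195) = (4528 + 32367/10255)*(-28328) = (46467007/10255)*(-28328) = -1316317374296/10255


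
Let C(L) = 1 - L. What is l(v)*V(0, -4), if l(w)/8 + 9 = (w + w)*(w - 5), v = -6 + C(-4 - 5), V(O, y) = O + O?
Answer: 0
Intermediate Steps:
V(O, y) = 2*O
v = 4 (v = -6 + (1 - (-4 - 5)) = -6 + (1 - 1*(-9)) = -6 + (1 + 9) = -6 + 10 = 4)
l(w) = -72 + 16*w*(-5 + w) (l(w) = -72 + 8*((w + w)*(w - 5)) = -72 + 8*((2*w)*(-5 + w)) = -72 + 8*(2*w*(-5 + w)) = -72 + 16*w*(-5 + w))
l(v)*V(0, -4) = (-72 - 80*4 + 16*4²)*(2*0) = (-72 - 320 + 16*16)*0 = (-72 - 320 + 256)*0 = -136*0 = 0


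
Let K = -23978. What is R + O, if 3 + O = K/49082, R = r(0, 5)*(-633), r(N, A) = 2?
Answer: -31154518/24541 ≈ -1269.5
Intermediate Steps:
R = -1266 (R = 2*(-633) = -1266)
O = -85612/24541 (O = -3 - 23978/49082 = -3 - 23978*1/49082 = -3 - 11989/24541 = -85612/24541 ≈ -3.4885)
R + O = -1266 - 85612/24541 = -31154518/24541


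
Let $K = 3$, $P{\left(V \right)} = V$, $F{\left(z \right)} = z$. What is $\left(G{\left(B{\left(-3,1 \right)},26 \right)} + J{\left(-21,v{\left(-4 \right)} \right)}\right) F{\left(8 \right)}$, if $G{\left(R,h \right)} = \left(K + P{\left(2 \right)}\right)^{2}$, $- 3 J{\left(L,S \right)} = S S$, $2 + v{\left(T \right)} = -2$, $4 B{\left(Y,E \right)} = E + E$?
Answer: $\frac{472}{3} \approx 157.33$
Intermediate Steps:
$B{\left(Y,E \right)} = \frac{E}{2}$ ($B{\left(Y,E \right)} = \frac{E + E}{4} = \frac{2 E}{4} = \frac{E}{2}$)
$v{\left(T \right)} = -4$ ($v{\left(T \right)} = -2 - 2 = -4$)
$J{\left(L,S \right)} = - \frac{S^{2}}{3}$ ($J{\left(L,S \right)} = - \frac{S S}{3} = - \frac{S^{2}}{3}$)
$G{\left(R,h \right)} = 25$ ($G{\left(R,h \right)} = \left(3 + 2\right)^{2} = 5^{2} = 25$)
$\left(G{\left(B{\left(-3,1 \right)},26 \right)} + J{\left(-21,v{\left(-4 \right)} \right)}\right) F{\left(8 \right)} = \left(25 - \frac{\left(-4\right)^{2}}{3}\right) 8 = \left(25 - \frac{16}{3}\right) 8 = \frac{59}{3} \cdot 8 = \frac{472}{3}$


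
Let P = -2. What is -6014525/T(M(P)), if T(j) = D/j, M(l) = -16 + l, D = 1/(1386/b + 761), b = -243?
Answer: 245308416650/3 ≈ 8.1770e+10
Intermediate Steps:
D = 27/20393 (D = 1/(1386/(-243) + 761) = 1/(1386*(-1/243) + 761) = 1/(-154/27 + 761) = 1/(20393/27) = 27/20393 ≈ 0.0013240)
T(j) = 27/(20393*j)
-6014525/T(M(P)) = -6014525/(27/(20393*(-16 - 2))) = -6014525/((27/20393)/(-18)) = -6014525/((27/20393)*(-1/18)) = -6014525/(-3/40786) = -6014525*(-40786/3) = 245308416650/3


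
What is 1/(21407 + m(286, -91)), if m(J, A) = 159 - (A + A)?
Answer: 1/21748 ≈ 4.5981e-5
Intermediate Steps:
m(J, A) = 159 - 2*A
1/(21407 + m(286, -91)) = 1/(21407 + (159 - 2*(-91))) = 1/(21407 + (159 + 182)) = 1/(21407 + 341) = 1/21748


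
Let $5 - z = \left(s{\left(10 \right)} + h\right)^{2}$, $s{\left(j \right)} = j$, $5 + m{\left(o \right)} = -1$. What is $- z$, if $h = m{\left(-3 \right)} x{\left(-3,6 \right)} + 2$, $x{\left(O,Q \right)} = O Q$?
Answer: $14395$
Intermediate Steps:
$m{\left(o \right)} = -6$ ($m{\left(o \right)} = -5 - 1 = -6$)
$h = 110$ ($h = - 6 \left(\left(-3\right) 6\right) + 2 = \left(-6\right) \left(-18\right) + 2 = 108 + 2 = 110$)
$z = -14395$ ($z = 5 - \left(10 + 110\right)^{2} = 5 - 120^{2} = 5 - 14400 = -14395$)
$- z = \left(-1\right) \left(-14395\right) = 14395$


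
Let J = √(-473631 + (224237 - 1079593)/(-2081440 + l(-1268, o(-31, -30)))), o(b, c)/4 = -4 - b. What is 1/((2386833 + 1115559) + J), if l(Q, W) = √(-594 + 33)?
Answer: 1/(3502392 + √(-(985833653284 - 473631*I*√561)/(2081440 - I*√561))) ≈ 2.8552e-7 - 5.6e-11*I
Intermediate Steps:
o(b, c) = -16 - 4*b (o(b, c) = 4*(-4 - b) = -16 - 4*b)
l(Q, W) = I*√561 (l(Q, W) = √(-561) = I*√561)
J = √(-473631 - 855356/(-2081440 + I*√561)) (J = √(-473631 + (224237 - 1079593)/(-2081440 + I*√561)) = √(-473631 - 855356/(-2081440 + I*√561)) ≈ 0.e-9 + 688.21*I)
1/((2386833 + 1115559) + J) = 1/((2386833 + 1115559) + √((-985833653284 + 473631*I*√561)/(2081440 - I*√561))) = 1/(3502392 + √((-985833653284 + 473631*I*√561)/(2081440 - I*√561)))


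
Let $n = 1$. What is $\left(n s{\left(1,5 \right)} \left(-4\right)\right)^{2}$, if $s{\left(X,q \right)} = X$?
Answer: $16$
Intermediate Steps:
$\left(n s{\left(1,5 \right)} \left(-4\right)\right)^{2} = \left(1 \cdot 1 \left(-4\right)\right)^{2} = \left(1 \left(-4\right)\right)^{2} = \left(-4\right)^{2} = 16$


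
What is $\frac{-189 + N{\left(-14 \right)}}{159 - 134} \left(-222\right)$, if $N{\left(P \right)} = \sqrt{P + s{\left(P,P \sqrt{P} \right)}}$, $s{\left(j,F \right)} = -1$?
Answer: $\frac{41958}{25} - \frac{222 i \sqrt{15}}{25} \approx 1678.3 - 34.392 i$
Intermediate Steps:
$N{\left(P \right)} = \sqrt{-1 + P}$ ($N{\left(P \right)} = \sqrt{P - 1} = \sqrt{-1 + P}$)
$\frac{-189 + N{\left(-14 \right)}}{159 - 134} \left(-222\right) = \frac{-189 + \sqrt{-1 - 14}}{159 - 134} \left(-222\right) = \frac{-189 + \sqrt{-15}}{25} \left(-222\right) = \left(-189 + i \sqrt{15}\right) \frac{1}{25} \left(-222\right) = \left(- \frac{189}{25} + \frac{i \sqrt{15}}{25}\right) \left(-222\right) = \frac{41958}{25} - \frac{222 i \sqrt{15}}{25}$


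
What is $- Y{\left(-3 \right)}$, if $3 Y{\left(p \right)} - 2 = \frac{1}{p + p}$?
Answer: $- \frac{11}{18} \approx -0.61111$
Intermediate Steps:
$Y{\left(p \right)} = \frac{2}{3} + \frac{1}{6 p}$ ($Y{\left(p \right)} = \frac{2}{3} + \frac{1}{3 \left(p + p\right)} = \frac{2}{3} + \frac{1}{3 \cdot 2 p} = \frac{2}{3} + \frac{\frac{1}{2} \frac{1}{p}}{3} = \frac{2}{3} + \frac{1}{6 p}$)
$- Y{\left(-3 \right)} = - \frac{1 + 4 \left(-3\right)}{6 \left(-3\right)} = - \frac{\left(-1\right) \left(1 - 12\right)}{6 \cdot 3} = - \frac{\left(-1\right) \left(-11\right)}{6 \cdot 3} = \left(-1\right) \frac{11}{18} = - \frac{11}{18}$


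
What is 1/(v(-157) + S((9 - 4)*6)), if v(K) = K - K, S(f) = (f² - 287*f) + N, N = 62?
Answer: -1/7648 ≈ -0.00013075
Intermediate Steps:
S(f) = 62 + f² - 287*f (S(f) = (f² - 287*f) + 62 = 62 + f² - 287*f)
v(K) = 0
1/(v(-157) + S((9 - 4)*6)) = 1/(0 + (62 + ((9 - 4)*6)² - 287*(9 - 4)*6)) = 1/(0 + (62 + (5*6)² - 1435*6)) = 1/(0 + (62 + 30² - 287*30)) = 1/(0 + (62 + 900 - 8610)) = 1/(0 - 7648) = 1/(-7648) = -1/7648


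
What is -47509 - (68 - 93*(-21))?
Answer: -49530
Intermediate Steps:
-47509 - (68 - 93*(-21)) = -47509 - (68 + 1953) = -47509 - 1*2021 = -47509 - 2021 = -49530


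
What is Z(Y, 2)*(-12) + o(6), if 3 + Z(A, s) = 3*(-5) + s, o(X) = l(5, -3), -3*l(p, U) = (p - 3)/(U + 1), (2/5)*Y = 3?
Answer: 577/3 ≈ 192.33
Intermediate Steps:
Y = 15/2 (Y = (5/2)*3 = 15/2 ≈ 7.5000)
l(p, U) = -(-3 + p)/(3*(1 + U)) (l(p, U) = -(p - 3)/(3*(U + 1)) = -(-3 + p)/(3*(1 + U)))
o(X) = 1/3 (o(X) = (3 - 1*5)/(3*(1 - 3)) = (1/3)*(3 - 5)/(-2) = (1/3)*(-1/2)*(-2) = 1/3)
Z(A, s) = -18 + s (Z(A, s) = -3 + (3*(-5) + s) = -3 + (-15 + s) = -18 + s)
Z(Y, 2)*(-12) + o(6) = (-18 + 2)*(-12) + 1/3 = -16*(-12) + 1/3 = 192 + 1/3 = 577/3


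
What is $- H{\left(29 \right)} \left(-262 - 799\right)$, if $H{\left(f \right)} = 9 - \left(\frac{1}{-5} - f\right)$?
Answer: $\frac{202651}{5} \approx 40530.0$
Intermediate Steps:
$H{\left(f \right)} = \frac{46}{5} + f$ ($H{\left(f \right)} = 9 - \left(- \frac{1}{5} - f\right) = 9 + \left(\frac{1}{5} + f\right) = \frac{46}{5} + f$)
$- H{\left(29 \right)} \left(-262 - 799\right) = - (\frac{46}{5} + 29) \left(-262 - 799\right) = \left(-1\right) \frac{191}{5} \left(-262 - 799\right) = \left(- \frac{191}{5}\right) \left(-1061\right) = \frac{202651}{5}$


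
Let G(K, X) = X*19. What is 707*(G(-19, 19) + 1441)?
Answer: 1274014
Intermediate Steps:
G(K, X) = 19*X
707*(G(-19, 19) + 1441) = 707*(19*19 + 1441) = 707*(361 + 1441) = 707*1802 = 1274014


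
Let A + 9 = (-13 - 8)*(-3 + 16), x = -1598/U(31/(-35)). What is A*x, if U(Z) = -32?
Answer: -112659/8 ≈ -14082.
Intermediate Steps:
x = 799/16 (x = -1598/(-32) = -1598*(-1/32) = 799/16 ≈ 49.938)
A = -282 (A = -9 + (-13 - 8)*(-3 + 16) = -9 - 21*13 = -9 - 273 = -282)
A*x = -282*799/16 = -112659/8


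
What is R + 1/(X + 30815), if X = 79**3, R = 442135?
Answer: 231614188291/523854 ≈ 4.4214e+5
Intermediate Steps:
X = 493039
R + 1/(X + 30815) = 442135 + 1/(493039 + 30815) = 442135 + 1/523854 = 231614188291/523854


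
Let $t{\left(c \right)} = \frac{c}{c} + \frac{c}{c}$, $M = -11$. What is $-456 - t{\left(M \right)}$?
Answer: $-458$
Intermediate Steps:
$t{\left(c \right)} = 2$ ($t{\left(c \right)} = 1 + 1 = 2$)
$-456 - t{\left(M \right)} = -456 - 2 = -458$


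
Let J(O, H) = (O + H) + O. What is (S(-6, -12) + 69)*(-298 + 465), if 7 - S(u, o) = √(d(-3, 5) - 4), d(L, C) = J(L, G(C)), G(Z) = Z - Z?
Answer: 12692 - 167*I*√10 ≈ 12692.0 - 528.1*I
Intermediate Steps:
G(Z) = 0
J(O, H) = H + 2*O (J(O, H) = (H + O) + O = H + 2*O)
d(L, C) = 2*L (d(L, C) = 0 + 2*L = 2*L)
S(u, o) = 7 - I*√10 (S(u, o) = 7 - √(2*(-3) - 4) = 7 - √(-6 - 4) = 7 - √(-10) = 7 - I*√10)
(S(-6, -12) + 69)*(-298 + 465) = ((7 - I*√10) + 69)*(-298 + 465) = (76 - I*√10)*167 = 12692 - 167*I*√10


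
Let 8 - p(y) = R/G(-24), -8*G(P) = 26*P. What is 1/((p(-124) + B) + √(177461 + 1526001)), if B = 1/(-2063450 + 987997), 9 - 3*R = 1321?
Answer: -215432770323973059/26967447320457571493981 + 15832685835656001*√1703462/26967447320457571493981 ≈ 0.00075828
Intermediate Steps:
G(P) = -13*P/4
R = -1312/3 (R = 3 - ⅓*1321 = 3 - 1321/3 = -1312/3 ≈ -437.33)
B = -1/1075453 (B = 1/(-1075453) = -1/1075453 ≈ -9.2984e-7)
p(y) = 1592/117 (p(y) = 8 - (-1312)/(3*((-13/4*(-24)))) = 8 - (-1312)/(3*78) = 8 - 1*(-656/117) = 8 + 656/117 = 1592/117)
1/((p(-124) + B) + √(177461 + 1526001)) = 1/((1592/117 - 1/1075453) + √(177461 + 1526001)) = 1/(1712121059/125828001 + √1703462)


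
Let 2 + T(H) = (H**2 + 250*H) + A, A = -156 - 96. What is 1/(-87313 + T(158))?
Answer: -1/23103 ≈ -4.3284e-5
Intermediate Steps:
A = -252
T(H) = -254 + H**2 + 250*H (T(H) = -2 + ((H**2 + 250*H) - 252) = -2 + (-252 + H**2 + 250*H) = -254 + H**2 + 250*H)
1/(-87313 + T(158)) = 1/(-87313 + (-254 + 158**2 + 250*158)) = 1/(-87313 + (-254 + 24964 + 39500)) = 1/(-87313 + 64210) = 1/(-23103) = -1/23103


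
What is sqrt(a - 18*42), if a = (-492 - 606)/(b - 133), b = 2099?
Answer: 3*I*sqrt(81228239)/983 ≈ 27.506*I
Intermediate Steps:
a = -549/983 (a = (-492 - 606)/(2099 - 133) = -1098/1966 = -1098*1/1966 = -549/983 ≈ -0.55849)
sqrt(a - 18*42) = sqrt(-549/983 - 18*42) = sqrt(-549/983 - 756) = sqrt(-743697/983) = 3*I*sqrt(81228239)/983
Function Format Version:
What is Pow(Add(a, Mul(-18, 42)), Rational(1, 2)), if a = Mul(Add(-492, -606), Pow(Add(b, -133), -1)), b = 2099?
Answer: Mul(Rational(3, 983), I, Pow(81228239, Rational(1, 2))) ≈ Mul(27.506, I)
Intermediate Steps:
a = Rational(-549, 983) (a = Mul(Add(-492, -606), Pow(Add(2099, -133), -1)) = Mul(-1098, Pow(1966, -1)) = Mul(-1098, Rational(1, 1966)) = Rational(-549, 983) ≈ -0.55849)
Pow(Add(a, Mul(-18, 42)), Rational(1, 2)) = Pow(Add(Rational(-549, 983), Mul(-18, 42)), Rational(1, 2)) = Pow(Add(Rational(-549, 983), -756), Rational(1, 2)) = Pow(Rational(-743697, 983), Rational(1, 2)) = Mul(Rational(3, 983), I, Pow(81228239, Rational(1, 2)))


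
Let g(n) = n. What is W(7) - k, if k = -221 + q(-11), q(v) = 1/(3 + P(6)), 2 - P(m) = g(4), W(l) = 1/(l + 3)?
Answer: 2201/10 ≈ 220.10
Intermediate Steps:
W(l) = 1/(3 + l)
P(m) = -2 (P(m) = 2 - 1*4 = 2 - 4 = -2)
q(v) = 1 (q(v) = 1/(3 - 2) = 1/1 = 1)
k = -220 (k = -221 + 1 = -220)
W(7) - k = 1/(3 + 7) - 1*(-220) = 1/10 + 220 = ⅒ + 220 = 2201/10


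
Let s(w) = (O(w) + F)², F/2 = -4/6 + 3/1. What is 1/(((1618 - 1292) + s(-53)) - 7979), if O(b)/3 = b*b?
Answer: 9/639768148 ≈ 1.4068e-8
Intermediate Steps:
O(b) = 3*b² (O(b) = 3*(b*b) = 3*b²)
F = 14/3 (F = 2*(-4/6 + 3/1) = 2*(-4*⅙ + 3*1) = 2*(-⅔ + 3) = 2*(7/3) = 14/3 ≈ 4.6667)
s(w) = (14/3 + 3*w²)² (s(w) = (3*w² + 14/3)² = (14/3 + 3*w²)²)
1/(((1618 - 1292) + s(-53)) - 7979) = 1/(((1618 - 1292) + (14 + 9*(-53)²)²/9) - 7979) = 1/((326 + (14 + 9*2809)²/9) - 7979) = 1/((326 + (14 + 25281)²/9) - 7979) = 1/((326 + (⅑)*25295²) - 7979) = 1/((326 + (⅑)*639837025) - 7979) = 1/((326 + 639837025/9) - 7979) = 1/(639839959/9 - 7979) = 1/(639768148/9) = 9/639768148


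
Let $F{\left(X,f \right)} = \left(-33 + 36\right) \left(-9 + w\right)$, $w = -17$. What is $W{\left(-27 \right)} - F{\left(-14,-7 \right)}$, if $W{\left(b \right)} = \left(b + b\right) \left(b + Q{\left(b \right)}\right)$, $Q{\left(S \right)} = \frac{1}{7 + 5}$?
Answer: $\frac{3063}{2} \approx 1531.5$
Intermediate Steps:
$Q{\left(S \right)} = \frac{1}{12}$
$F{\left(X,f \right)} = -78$ ($F{\left(X,f \right)} = \left(-33 + 36\right) \left(-9 - 17\right) = 3 \left(-26\right) = -78$)
$W{\left(b \right)} = 2 b \left(\frac{1}{12} + b\right)$ ($W{\left(b \right)} = \left(b + b\right) \left(b + \frac{1}{12}\right) = 2 b \left(\frac{1}{12} + b\right)$)
$W{\left(-27 \right)} - F{\left(-14,-7 \right)} = \frac{1}{6} \left(-27\right) \left(1 + 12 \left(-27\right)\right) - -78 = \frac{1}{6} \left(-27\right) \left(1 - 324\right) + 78 = \frac{1}{6} \left(-27\right) \left(-323\right) + 78 = \frac{2907}{2} + 78 = \frac{3063}{2}$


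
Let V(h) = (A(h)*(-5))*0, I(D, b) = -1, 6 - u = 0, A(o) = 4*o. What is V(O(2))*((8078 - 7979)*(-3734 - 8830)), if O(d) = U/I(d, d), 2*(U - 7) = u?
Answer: 0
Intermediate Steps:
u = 6 (u = 6 - 1*0 = 6 + 0 = 6)
U = 10 (U = 7 + (½)*6 = 7 + 3 = 10)
O(d) = -10 (O(d) = 10/(-1) = 10*(-1) = -10)
V(h) = 0 (V(h) = ((4*h)*(-5))*0 = -20*h*0 = 0)
V(O(2))*((8078 - 7979)*(-3734 - 8830)) = 0*((8078 - 7979)*(-3734 - 8830)) = 0*(99*(-12564)) = 0*(-1243836) = 0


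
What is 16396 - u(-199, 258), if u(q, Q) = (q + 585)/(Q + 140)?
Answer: 3262611/199 ≈ 16395.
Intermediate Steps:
u(q, Q) = (585 + q)/(140 + Q)
16396 - u(-199, 258) = 16396 - (585 - 199)/(140 + 258) = 16396 - 386/398 = 16396 - 1*193/199 = 16396 - 193/199 = 3262611/199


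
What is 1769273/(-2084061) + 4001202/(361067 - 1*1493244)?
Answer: -10341879238643/2359525930797 ≈ -4.3830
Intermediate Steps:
1769273/(-2084061) + 4001202/(361067 - 1*1493244) = 1769273*(-1/2084061) + 4001202/(361067 - 1493244) = -1769273/2084061 + 4001202/(-1132177) = -1769273/2084061 + 4001202*(-1/1132177) = -1769273/2084061 - 4001202/1132177 = -10341879238643/2359525930797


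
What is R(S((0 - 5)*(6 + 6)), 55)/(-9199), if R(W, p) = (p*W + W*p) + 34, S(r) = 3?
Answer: -364/9199 ≈ -0.039569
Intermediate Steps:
R(W, p) = 34 + 2*W*p (R(W, p) = (W*p + W*p) + 34 = 2*W*p + 34 = 34 + 2*W*p)
R(S((0 - 5)*(6 + 6)), 55)/(-9199) = (34 + 2*3*55)/(-9199) = (34 + 330)*(-1/9199) = 364*(-1/9199) = -364/9199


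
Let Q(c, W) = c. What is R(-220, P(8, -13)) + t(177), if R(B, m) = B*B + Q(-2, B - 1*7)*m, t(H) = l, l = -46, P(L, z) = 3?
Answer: 48348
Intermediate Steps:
t(H) = -46
R(B, m) = B**2 - 2*m (R(B, m) = B*B - 2*m = B**2 - 2*m)
R(-220, P(8, -13)) + t(177) = ((-220)**2 - 2*3) - 46 = (48400 - 6) - 46 = 48394 - 46 = 48348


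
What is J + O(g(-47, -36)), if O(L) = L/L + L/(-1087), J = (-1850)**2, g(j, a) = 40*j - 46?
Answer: 3720260513/1087 ≈ 3.4225e+6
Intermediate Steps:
g(j, a) = -46 + 40*j
J = 3422500
O(L) = 1 - L/1087 (O(L) = 1 + L*(-1/1087) = 1 - L/1087)
J + O(g(-47, -36)) = 3422500 + (1 - (-46 + 40*(-47))/1087) = 3422500 + (1 - (-46 - 1880)/1087) = 3422500 + (1 - 1/1087*(-1926)) = 3422500 + (1 + 1926/1087) = 3422500 + 3013/1087 = 3720260513/1087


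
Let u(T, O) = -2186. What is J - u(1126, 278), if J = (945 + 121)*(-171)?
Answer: -180100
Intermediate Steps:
J = -182286 (J = 1066*(-171) = -182286)
J - u(1126, 278) = -182286 - 1*(-2186) = -182286 + 2186 = -180100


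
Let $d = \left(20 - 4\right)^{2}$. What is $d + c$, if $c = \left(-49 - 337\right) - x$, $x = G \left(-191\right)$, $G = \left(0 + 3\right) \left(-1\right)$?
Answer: $-703$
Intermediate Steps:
$d = 256$ ($d = 16^{2} = 256$)
$G = -3$ ($G = 3 \left(-1\right) = -3$)
$x = 573$ ($x = \left(-3\right) \left(-191\right) = 573$)
$c = -959$ ($c = \left(-49 - 337\right) - 573 = -386 - 573 = -959$)
$d + c = 256 - 959 = -703$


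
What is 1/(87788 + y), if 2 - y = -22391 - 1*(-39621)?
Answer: 1/70560 ≈ 1.4172e-5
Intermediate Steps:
y = -17228 (y = 2 - (-22391 - 1*(-39621)) = 2 - (-22391 + 39621) = 2 - 1*17230 = 2 - 17230 = -17228)
1/(87788 + y) = 1/(87788 - 17228) = 1/70560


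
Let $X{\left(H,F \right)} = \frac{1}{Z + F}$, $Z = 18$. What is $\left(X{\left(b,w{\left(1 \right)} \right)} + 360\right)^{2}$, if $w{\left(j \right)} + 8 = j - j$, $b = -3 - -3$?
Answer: $\frac{12967201}{100} \approx 1.2967 \cdot 10^{5}$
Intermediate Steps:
$b = 0$ ($b = -3 + 3 = 0$)
$w{\left(j \right)} = -8$ ($w{\left(j \right)} = -8 + \left(j - j\right) = -8 + 0 = -8$)
$X{\left(H,F \right)} = \frac{1}{18 + F}$
$\left(X{\left(b,w{\left(1 \right)} \right)} + 360\right)^{2} = \left(\frac{1}{18 - 8} + 360\right)^{2} = \left(\frac{1}{10} + 360\right)^{2} = \left(\frac{3601}{10}\right)^{2} = \frac{12967201}{100}$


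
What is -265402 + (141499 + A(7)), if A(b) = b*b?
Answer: -123854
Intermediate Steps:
A(b) = b²
-265402 + (141499 + A(7)) = -265402 + (141499 + 7²) = -265402 + (141499 + 49) = -265402 + 141548 = -123854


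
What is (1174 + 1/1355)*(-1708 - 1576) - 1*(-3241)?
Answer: -5219700409/1355 ≈ -3.8522e+6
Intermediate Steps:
(1174 + 1/1355)*(-1708 - 1576) - 1*(-3241) = (1174 + 1/1355)*(-3284) + 3241 = (1590771/1355)*(-3284) + 3241 = -5224091964/1355 + 3241 = -5219700409/1355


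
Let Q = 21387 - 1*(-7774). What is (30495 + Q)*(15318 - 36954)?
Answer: -1290717216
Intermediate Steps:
Q = 29161 (Q = 21387 + 7774 = 29161)
(30495 + Q)*(15318 - 36954) = (30495 + 29161)*(15318 - 36954) = 59656*(-21636) = -1290717216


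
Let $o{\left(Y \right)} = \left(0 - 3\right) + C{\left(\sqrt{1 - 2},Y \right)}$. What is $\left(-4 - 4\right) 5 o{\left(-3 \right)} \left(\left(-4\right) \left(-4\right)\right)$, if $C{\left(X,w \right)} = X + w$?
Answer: $3840 - 640 i \approx 3840.0 - 640.0 i$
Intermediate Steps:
$o{\left(Y \right)} = -3 + i + Y$ ($o{\left(Y \right)} = \left(0 - 3\right) + \left(\sqrt{1 - 2} + Y\right) = -3 + \left(\sqrt{-1} + Y\right) = -3 + \left(i + Y\right) = -3 + i + Y$)
$\left(-4 - 4\right) 5 o{\left(-3 \right)} \left(\left(-4\right) \left(-4\right)\right) = \left(-4 - 4\right) 5 \left(-3 + i - 3\right) \left(\left(-4\right) \left(-4\right)\right) = \left(-8\right) 5 \left(-6 + i\right) 16 = - 40 \left(-6 + i\right) 16 = \left(240 - 40 i\right) 16 = 3840 - 640 i$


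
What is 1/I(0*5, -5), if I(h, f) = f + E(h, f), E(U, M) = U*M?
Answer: -⅕ ≈ -0.20000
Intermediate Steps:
E(U, M) = M*U
I(h, f) = f + f*h
1/I(0*5, -5) = 1/(-5*(1 + 0*5)) = 1/(-5*(1 + 0)) = 1/(-5*1) = 1/(-5) = -⅕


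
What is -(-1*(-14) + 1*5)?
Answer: -19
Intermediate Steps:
-(-1*(-14) + 1*5) = -(14 + 5) = -1*19 = -19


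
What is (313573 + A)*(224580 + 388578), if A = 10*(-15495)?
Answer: 97260961434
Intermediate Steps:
A = -154950
(313573 + A)*(224580 + 388578) = (313573 - 154950)*(224580 + 388578) = 158623*613158 = 97260961434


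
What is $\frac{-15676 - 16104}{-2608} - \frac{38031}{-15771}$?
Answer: $\frac{7147467}{489652} \approx 14.597$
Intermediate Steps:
$\frac{-15676 - 16104}{-2608} - \frac{38031}{-15771} = \left(-31780\right) \left(- \frac{1}{2608}\right) - - \frac{1811}{751} = \frac{7945}{652} + \frac{1811}{751} = \frac{7147467}{489652}$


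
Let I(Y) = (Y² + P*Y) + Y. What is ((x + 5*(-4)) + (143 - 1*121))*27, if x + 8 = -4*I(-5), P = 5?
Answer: 378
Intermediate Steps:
I(Y) = Y² + 6*Y (I(Y) = (Y² + 5*Y) + Y = Y² + 6*Y)
x = 12 (x = -8 - (-20)*(6 - 5) = -8 - (-20) = -8 - 4*(-5) = -8 + 20 = 12)
((x + 5*(-4)) + (143 - 1*121))*27 = ((12 + 5*(-4)) + (143 - 1*121))*27 = ((12 - 20) + (143 - 121))*27 = (-8 + 22)*27 = 14*27 = 378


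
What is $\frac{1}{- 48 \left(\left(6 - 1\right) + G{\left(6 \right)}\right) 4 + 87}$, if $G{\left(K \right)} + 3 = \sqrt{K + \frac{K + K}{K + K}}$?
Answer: $\frac{33}{18871} - \frac{64 \sqrt{7}}{56613} \approx -0.0012423$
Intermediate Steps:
$G{\left(K \right)} = -3 + \sqrt{1 + K}$ ($G{\left(K \right)} = -3 + \sqrt{K + \frac{K + K}{K + K}} = -3 + \sqrt{K + \frac{2 K}{2 K}} = -3 + \sqrt{K + 2 K \frac{1}{2 K}} = -3 + \sqrt{K + 1} = -3 + \sqrt{1 + K}$)
$\frac{1}{- 48 \left(\left(6 - 1\right) + G{\left(6 \right)}\right) 4 + 87} = \frac{1}{- 48 \left(\left(6 - 1\right) - \left(3 - \sqrt{1 + 6}\right)\right) 4 + 87} = \frac{1}{- 48 \left(5 - \left(3 - \sqrt{7}\right)\right) 4 + 87} = \frac{1}{- 48 \left(2 + \sqrt{7}\right) 4 + 87} = \frac{1}{- 48 \left(8 + 4 \sqrt{7}\right) + 87} = \frac{1}{\left(-384 - 192 \sqrt{7}\right) + 87} = \frac{1}{-297 - 192 \sqrt{7}}$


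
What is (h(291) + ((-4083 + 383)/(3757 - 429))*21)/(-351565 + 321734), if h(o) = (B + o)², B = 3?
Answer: -71895327/24819392 ≈ -2.8967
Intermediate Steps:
h(o) = (3 + o)²
(h(291) + ((-4083 + 383)/(3757 - 429))*21)/(-351565 + 321734) = ((3 + 291)² + ((-4083 + 383)/(3757 - 429))*21)/(-351565 + 321734) = (294² - 3700/3328*21)/(-29831) = (86436 - 3700*1/3328*21)*(-1/29831) = (86436 - 925/832*21)*(-1/29831) = (86436 - 19425/832)*(-1/29831) = (71895327/832)*(-1/29831) = -71895327/24819392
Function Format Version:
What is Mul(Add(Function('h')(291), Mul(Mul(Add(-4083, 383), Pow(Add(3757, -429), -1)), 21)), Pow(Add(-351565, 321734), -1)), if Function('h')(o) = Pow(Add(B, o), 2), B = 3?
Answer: Rational(-71895327, 24819392) ≈ -2.8967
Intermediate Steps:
Function('h')(o) = Pow(Add(3, o), 2)
Mul(Add(Function('h')(291), Mul(Mul(Add(-4083, 383), Pow(Add(3757, -429), -1)), 21)), Pow(Add(-351565, 321734), -1)) = Mul(Add(Pow(Add(3, 291), 2), Mul(Mul(Add(-4083, 383), Pow(Add(3757, -429), -1)), 21)), Pow(Add(-351565, 321734), -1)) = Mul(Add(Pow(294, 2), Mul(Mul(-3700, Pow(3328, -1)), 21)), Pow(-29831, -1)) = Mul(Add(86436, Mul(Mul(-3700, Rational(1, 3328)), 21)), Rational(-1, 29831)) = Mul(Add(86436, Mul(Rational(-925, 832), 21)), Rational(-1, 29831)) = Mul(Add(86436, Rational(-19425, 832)), Rational(-1, 29831)) = Mul(Rational(71895327, 832), Rational(-1, 29831)) = Rational(-71895327, 24819392)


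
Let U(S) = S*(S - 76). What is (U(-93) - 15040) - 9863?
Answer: -9186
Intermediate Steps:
U(S) = S*(-76 + S)
(U(-93) - 15040) - 9863 = (-93*(-76 - 93) - 15040) - 9863 = (-93*(-169) - 15040) - 9863 = (15717 - 15040) - 9863 = 677 - 9863 = -9186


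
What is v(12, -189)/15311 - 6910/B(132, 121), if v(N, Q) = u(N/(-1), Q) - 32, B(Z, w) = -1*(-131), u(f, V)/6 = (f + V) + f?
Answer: -105970620/2005741 ≈ -52.834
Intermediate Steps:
u(f, V) = 6*V + 12*f (u(f, V) = 6*((f + V) + f) = 6*((V + f) + f) = 6*(V + 2*f) = 6*V + 12*f)
B(Z, w) = 131
v(N, Q) = -32 - 12*N + 6*Q (v(N, Q) = (6*Q + 12*(N/(-1))) - 32 = (6*Q + 12*(N*(-1))) - 32 = (6*Q + 12*(-N)) - 32 = (6*Q - 12*N) - 32 = (-12*N + 6*Q) - 32 = -32 - 12*N + 6*Q)
v(12, -189)/15311 - 6910/B(132, 121) = (-32 - 12*12 + 6*(-189))/15311 - 6910/131 = (-32 - 144 - 1134)*(1/15311) - 6910*1/131 = -1310*1/15311 - 6910/131 = -1310/15311 - 6910/131 = -105970620/2005741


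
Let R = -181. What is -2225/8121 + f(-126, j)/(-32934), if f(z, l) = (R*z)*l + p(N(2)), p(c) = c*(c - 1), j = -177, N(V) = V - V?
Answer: 5451408992/44576169 ≈ 122.29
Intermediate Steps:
N(V) = 0
p(c) = c*(-1 + c)
f(z, l) = -181*l*z (f(z, l) = (-181*z)*l + 0*(-1 + 0) = -181*l*z + 0*(-1) = -181*l*z + 0 = -181*l*z)
-2225/8121 + f(-126, j)/(-32934) = -2225/8121 - 181*(-177)*(-126)/(-32934) = -2225*1/8121 - 4036662*(-1/32934) = -2225/8121 + 672777/5489 = 5451408992/44576169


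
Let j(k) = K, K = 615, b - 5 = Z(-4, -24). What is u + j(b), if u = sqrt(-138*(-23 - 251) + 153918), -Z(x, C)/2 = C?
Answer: 615 + sqrt(191730) ≈ 1052.9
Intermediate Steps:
Z(x, C) = -2*C
b = 53 (b = 5 - 2*(-24) = 5 + 48 = 53)
j(k) = 615
u = sqrt(191730) (u = sqrt(-138*(-274) + 153918) = sqrt(37812 + 153918) = sqrt(191730) ≈ 437.87)
u + j(b) = sqrt(191730) + 615 = 615 + sqrt(191730)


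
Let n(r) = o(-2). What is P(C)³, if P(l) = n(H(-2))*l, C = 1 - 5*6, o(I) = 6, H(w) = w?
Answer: -5268024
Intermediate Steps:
n(r) = 6
C = -29 (C = 1 - 1*30 = 1 - 30 = -29)
P(l) = 6*l
P(C)³ = (6*(-29))³ = (-174)³ = -5268024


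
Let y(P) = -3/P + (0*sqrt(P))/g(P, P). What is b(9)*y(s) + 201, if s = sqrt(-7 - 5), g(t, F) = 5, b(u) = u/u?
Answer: 201 + I*sqrt(3)/2 ≈ 201.0 + 0.86602*I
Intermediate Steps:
b(u) = 1
s = 2*I*sqrt(3) (s = sqrt(-12) = 2*I*sqrt(3) ≈ 3.4641*I)
y(P) = -3/P (y(P) = -3/P + (0*sqrt(P))/5 = -3/P + 0*(1/5) = -3/P + 0 = -3/P)
b(9)*y(s) + 201 = 1*(-3*(-I*sqrt(3)/6)) + 201 = 1*(-(-1)*I*sqrt(3)/2) + 201 = 1*(I*sqrt(3)/2) + 201 = I*sqrt(3)/2 + 201 = 201 + I*sqrt(3)/2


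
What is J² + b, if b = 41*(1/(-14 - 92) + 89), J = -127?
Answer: 2096427/106 ≈ 19778.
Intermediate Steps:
b = 386753/106 (b = 41*(1/(-106) + 89) = 41*(-1/106 + 89) = 41*(9433/106) = 386753/106 ≈ 3648.6)
J² + b = (-127)² + 386753/106 = 16129 + 386753/106 = 2096427/106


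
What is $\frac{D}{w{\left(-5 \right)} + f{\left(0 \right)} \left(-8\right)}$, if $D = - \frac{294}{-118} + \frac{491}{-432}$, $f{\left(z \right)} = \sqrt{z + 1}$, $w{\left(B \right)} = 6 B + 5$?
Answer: $- \frac{34535}{841104} \approx -0.041059$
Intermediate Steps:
$w{\left(B \right)} = 5 + 6 B$
$f{\left(z \right)} = \sqrt{1 + z}$
$D = \frac{34535}{25488}$ ($D = \left(-294\right) \left(- \frac{1}{118}\right) + 491 \left(- \frac{1}{432}\right) = \frac{147}{59} - \frac{491}{432} = \frac{34535}{25488} \approx 1.355$)
$\frac{D}{w{\left(-5 \right)} + f{\left(0 \right)} \left(-8\right)} = \frac{34535}{25488 \left(\left(5 + 6 \left(-5\right)\right) + \sqrt{1 + 0} \left(-8\right)\right)} = \frac{34535}{25488 \left(\left(5 - 30\right) + \sqrt{1} \left(-8\right)\right)} = \frac{34535}{25488 \left(-25 + 1 \left(-8\right)\right)} = \frac{34535}{25488 \left(-25 - 8\right)} = \frac{34535}{25488 \left(-33\right)} = \frac{34535}{25488} \left(- \frac{1}{33}\right) = - \frac{34535}{841104}$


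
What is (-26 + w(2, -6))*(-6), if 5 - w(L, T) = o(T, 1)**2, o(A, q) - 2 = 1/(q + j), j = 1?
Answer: 327/2 ≈ 163.50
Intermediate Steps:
o(A, q) = 2 + 1/(1 + q) (o(A, q) = 2 + 1/(q + 1) = 2 + 1/(1 + q))
w(L, T) = -5/4 (w(L, T) = 5 - ((3 + 2*1)/(1 + 1))**2 = 5 - ((3 + 2)/2)**2 = 5 - ((1/2)*5)**2 = 5 - (5/2)**2 = 5 - 1*25/4 = 5 - 25/4 = -5/4)
(-26 + w(2, -6))*(-6) = (-26 - 5/4)*(-6) = -109/4*(-6) = 327/2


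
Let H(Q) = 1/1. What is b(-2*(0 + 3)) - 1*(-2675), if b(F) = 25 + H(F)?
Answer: 2701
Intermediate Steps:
H(Q) = 1
b(F) = 26 (b(F) = 25 + 1 = 26)
b(-2*(0 + 3)) - 1*(-2675) = 26 - 1*(-2675) = 26 + 2675 = 2701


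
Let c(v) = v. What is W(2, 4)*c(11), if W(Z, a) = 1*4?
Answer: 44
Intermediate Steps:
W(Z, a) = 4
W(2, 4)*c(11) = 4*11 = 44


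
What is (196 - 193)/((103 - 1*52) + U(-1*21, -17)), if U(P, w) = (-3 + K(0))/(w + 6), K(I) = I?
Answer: 11/188 ≈ 0.058511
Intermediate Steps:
U(P, w) = -3/(6 + w) (U(P, w) = (-3 + 0)/(w + 6) = -3/(6 + w))
(196 - 193)/((103 - 1*52) + U(-1*21, -17)) = (196 - 193)/((103 - 1*52) - 3/(6 - 17)) = 3/((103 - 52) - 3/(-11)) = 3/(51 - 3*(-1/11)) = 3/(51 + 3/11) = 3/(564/11) = 3*(11/564) = 11/188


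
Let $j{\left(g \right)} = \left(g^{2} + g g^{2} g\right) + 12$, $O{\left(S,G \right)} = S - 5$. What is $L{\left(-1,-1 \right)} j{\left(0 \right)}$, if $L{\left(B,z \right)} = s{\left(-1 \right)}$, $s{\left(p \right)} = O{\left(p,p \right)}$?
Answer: $-72$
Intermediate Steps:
$O{\left(S,G \right)} = -5 + S$ ($O{\left(S,G \right)} = S - 5 = -5 + S$)
$s{\left(p \right)} = -5 + p$
$L{\left(B,z \right)} = -6$ ($L{\left(B,z \right)} = -5 - 1 = -6$)
$j{\left(g \right)} = 12 + g^{2} + g^{4}$ ($j{\left(g \right)} = \left(g^{2} + g^{3} g\right) + 12 = \left(g^{2} + g^{4}\right) + 12 = 12 + g^{2} + g^{4}$)
$L{\left(-1,-1 \right)} j{\left(0 \right)} = - 6 \left(12 + 0^{2} + 0^{4}\right) = - 6 \left(12 + 0 + 0\right) = \left(-6\right) 12 = -72$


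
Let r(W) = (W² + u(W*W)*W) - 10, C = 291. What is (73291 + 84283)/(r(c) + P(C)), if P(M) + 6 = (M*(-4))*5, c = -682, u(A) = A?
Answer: -78787/158377640 ≈ -0.00049746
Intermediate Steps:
P(M) = -6 - 20*M (P(M) = -6 + (M*(-4))*5 = -6 - 4*M*5 = -6 - 20*M)
r(W) = -10 + W² + W³ (r(W) = (W² + (W*W)*W) - 10 = (W² + W²*W) - 10 = (W² + W³) - 10 = -10 + W² + W³)
(73291 + 84283)/(r(c) + P(C)) = (73291 + 84283)/((-10 + (-682)² + (-682)³) + (-6 - 20*291)) = 157574/((-10 + 465124 - 317214568) + (-6 - 5820)) = 157574/(-316749454 - 5826) = 157574/(-316755280) = 157574*(-1/316755280) = -78787/158377640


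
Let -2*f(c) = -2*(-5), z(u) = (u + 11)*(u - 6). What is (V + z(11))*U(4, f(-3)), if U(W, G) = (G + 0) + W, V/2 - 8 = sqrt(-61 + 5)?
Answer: -126 - 4*I*sqrt(14) ≈ -126.0 - 14.967*I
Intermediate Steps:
z(u) = (-6 + u)*(11 + u) (z(u) = (11 + u)*(-6 + u) = (-6 + u)*(11 + u))
f(c) = -5 (f(c) = -(-1)*(-5) = -1/2*10 = -5)
V = 16 + 4*I*sqrt(14) (V = 16 + 2*sqrt(-61 + 5) = 16 + 2*sqrt(-56) = 16 + 2*(2*I*sqrt(14)) = 16 + 4*I*sqrt(14) ≈ 16.0 + 14.967*I)
U(W, G) = G + W
(V + z(11))*U(4, f(-3)) = ((16 + 4*I*sqrt(14)) + (-66 + 11**2 + 5*11))*(-5 + 4) = ((16 + 4*I*sqrt(14)) + (-66 + 121 + 55))*(-1) = ((16 + 4*I*sqrt(14)) + 110)*(-1) = (126 + 4*I*sqrt(14))*(-1) = -126 - 4*I*sqrt(14)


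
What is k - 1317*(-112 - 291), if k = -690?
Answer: 530061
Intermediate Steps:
k - 1317*(-112 - 291) = -690 - 1317*(-112 - 291) = -690 - 1317*(-403) = -690 + 530751 = 530061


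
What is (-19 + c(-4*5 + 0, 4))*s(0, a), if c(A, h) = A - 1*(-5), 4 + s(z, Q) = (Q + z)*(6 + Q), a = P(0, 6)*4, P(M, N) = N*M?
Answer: 136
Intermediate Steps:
P(M, N) = M*N
a = 0 (a = (0*6)*4 = 0*4 = 0)
s(z, Q) = -4 + (6 + Q)*(Q + z) (s(z, Q) = -4 + (Q + z)*(6 + Q) = -4 + (6 + Q)*(Q + z))
c(A, h) = 5 + A (c(A, h) = A + 5 = 5 + A)
(-19 + c(-4*5 + 0, 4))*s(0, a) = (-19 + (5 + (-4*5 + 0)))*(-4 + 0**2 + 6*0 + 6*0 + 0*0) = (-19 + (5 + (-20 + 0)))*(-4 + 0 + 0 + 0 + 0) = (-19 + (5 - 20))*(-4) = (-19 - 15)*(-4) = -34*(-4) = 136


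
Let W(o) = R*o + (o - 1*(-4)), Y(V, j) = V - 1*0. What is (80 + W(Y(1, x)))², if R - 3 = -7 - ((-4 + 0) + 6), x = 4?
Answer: 6241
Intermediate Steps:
Y(V, j) = V (Y(V, j) = V + 0 = V)
R = -6 (R = 3 + (-7 - ((-4 + 0) + 6)) = 3 + (-7 - (-4 + 6)) = 3 + (-7 - 1*2) = 3 + (-7 - 2) = 3 - 9 = -6)
W(o) = 4 - 5*o (W(o) = -6*o + (o - 1*(-4)) = -6*o + (o + 4) = -6*o + (4 + o) = 4 - 5*o)
(80 + W(Y(1, x)))² = (80 + (4 - 5*1))² = (80 + (4 - 5))² = (80 - 1)² = 79² = 6241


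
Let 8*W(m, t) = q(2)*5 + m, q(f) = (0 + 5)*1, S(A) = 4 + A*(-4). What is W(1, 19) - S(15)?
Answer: 237/4 ≈ 59.250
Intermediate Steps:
S(A) = 4 - 4*A
q(f) = 5 (q(f) = 5*1 = 5)
W(m, t) = 25/8 + m/8 (W(m, t) = (5*5 + m)/8 = (25 + m)/8 = 25/8 + m/8)
W(1, 19) - S(15) = (25/8 + (1/8)*1) - (4 - 4*15) = (25/8 + 1/8) - (4 - 60) = 13/4 - 1*(-56) = 13/4 + 56 = 237/4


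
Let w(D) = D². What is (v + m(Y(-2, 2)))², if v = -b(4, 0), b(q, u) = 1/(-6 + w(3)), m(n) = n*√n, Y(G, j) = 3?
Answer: 244/9 - 2*√3 ≈ 23.647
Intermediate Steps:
m(n) = n^(3/2)
b(q, u) = ⅓ (b(q, u) = 1/(-6 + 3²) = 1/(-6 + 9) = 1/3 = ⅓)
v = -⅓ (v = -1*⅓ = -⅓ ≈ -0.33333)
(v + m(Y(-2, 2)))² = (-⅓ + 3^(3/2))² = (-⅓ + 3*√3)²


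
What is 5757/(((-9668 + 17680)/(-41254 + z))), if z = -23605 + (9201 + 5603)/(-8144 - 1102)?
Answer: -575413222721/12346492 ≈ -46605.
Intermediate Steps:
z = -109133317/4623 (z = -23605 + 14804/(-9246) = -23605 + 14804*(-1/9246) = -23605 - 7402/4623 = -109133317/4623 ≈ -23607.)
5757/(((-9668 + 17680)/(-41254 + z))) = 5757/(((-9668 + 17680)/(-41254 - 109133317/4623))) = 5757/((8012/(-299850559/4623))) = 5757/((8012*(-4623/299850559))) = 5757/(-37039476/299850559) = 5757*(-299850559/37039476) = -575413222721/12346492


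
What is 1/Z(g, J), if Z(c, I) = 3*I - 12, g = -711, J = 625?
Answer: 1/1863 ≈ 0.00053677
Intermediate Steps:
Z(c, I) = -12 + 3*I
1/Z(g, J) = 1/(-12 + 3*625) = 1/(-12 + 1875) = 1/1863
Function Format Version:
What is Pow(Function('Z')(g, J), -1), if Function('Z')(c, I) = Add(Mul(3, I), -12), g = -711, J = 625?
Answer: Rational(1, 1863) ≈ 0.00053677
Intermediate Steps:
Function('Z')(c, I) = Add(-12, Mul(3, I))
Pow(Function('Z')(g, J), -1) = Pow(Add(-12, Mul(3, 625)), -1) = Pow(Add(-12, 1875), -1) = Pow(1863, -1) = Rational(1, 1863)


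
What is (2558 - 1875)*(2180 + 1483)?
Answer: 2501829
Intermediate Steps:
(2558 - 1875)*(2180 + 1483) = 683*3663 = 2501829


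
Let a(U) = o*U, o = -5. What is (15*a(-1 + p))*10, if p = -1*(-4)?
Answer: -2250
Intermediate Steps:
p = 4
a(U) = -5*U
(15*a(-1 + p))*10 = (15*(-5*(-1 + 4)))*10 = (15*(-5*3))*10 = (15*(-15))*10 = -225*10 = -2250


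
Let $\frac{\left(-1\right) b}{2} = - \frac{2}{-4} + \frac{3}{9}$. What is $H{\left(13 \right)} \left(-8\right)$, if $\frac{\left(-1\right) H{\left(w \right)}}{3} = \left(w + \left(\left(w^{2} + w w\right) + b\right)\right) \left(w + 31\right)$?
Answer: $368896$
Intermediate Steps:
$b = - \frac{5}{3}$ ($b = - 2 \left(- \frac{2}{-4} + \frac{3}{9}\right) = - 2 \left(\left(-2\right) \left(- \frac{1}{4}\right) + 3 \cdot \frac{1}{9}\right) = - 2 \left(\frac{1}{2} + \frac{1}{3}\right) = \left(-2\right) \frac{5}{6} = - \frac{5}{3} \approx -1.6667$)
$H{\left(w \right)} = - 3 \left(31 + w\right) \left(- \frac{5}{3} + w + 2 w^{2}\right)$ ($H{\left(w \right)} = - 3 \left(w - \left(\frac{5}{3} - w^{2} - w w\right)\right) \left(w + 31\right) = - 3 \left(w + \left(\left(w^{2} + w^{2}\right) - \frac{5}{3}\right)\right) \left(31 + w\right) = - 3 \left(w + \left(2 w^{2} - \frac{5}{3}\right)\right) \left(31 + w\right) = - 3 \left(w + \left(- \frac{5}{3} + 2 w^{2}\right)\right) \left(31 + w\right) = - 3 \left(- \frac{5}{3} + w + 2 w^{2}\right) \left(31 + w\right) = - 3 \left(31 + w\right) \left(- \frac{5}{3} + w + 2 w^{2}\right)$)
$H{\left(13 \right)} \left(-8\right) = \left(155 - 189 \cdot 13^{2} - 1144 - 6 \cdot 13^{3}\right) \left(-8\right) = \left(155 - 31941 - 1144 - 13182\right) \left(-8\right) = \left(-46112\right) \left(-8\right) = 368896$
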